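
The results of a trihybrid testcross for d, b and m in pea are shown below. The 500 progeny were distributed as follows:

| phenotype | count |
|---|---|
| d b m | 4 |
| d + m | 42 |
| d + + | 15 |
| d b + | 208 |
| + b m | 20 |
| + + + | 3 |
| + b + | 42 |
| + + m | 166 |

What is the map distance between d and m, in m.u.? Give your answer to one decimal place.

18.2 m.u.

The two most frequent reciprocal classes, + + m and d b +, are the parental types, so the F1 was + + m / d b +.
The two rarest classes, + + + and d b m, are the double crossovers. Comparing them with the parentals, only the m allele has switched, so m is the middle locus and the order is b – m – d.
Crossovers in the m–d interval produce the single-crossover classes d + m and + b + (42 + 42 = 84) plus the double crossovers (7).
RF(m–d) = (84 + 7) / 500 = 91/500 = 0.1820 → 18.2 m.u.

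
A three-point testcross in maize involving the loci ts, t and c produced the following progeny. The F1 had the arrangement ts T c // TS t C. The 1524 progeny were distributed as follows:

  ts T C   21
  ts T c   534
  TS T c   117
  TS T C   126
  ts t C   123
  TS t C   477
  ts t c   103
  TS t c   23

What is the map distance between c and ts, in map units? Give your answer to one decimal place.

The two rarest classes, ts T C and TS t c, are the double crossovers. Comparing them with the parentals, only the c allele has switched, so c is the middle locus and the order is ts – c – t.
Crossovers in the ts–c interval produce the single-crossover classes TS T c and ts t C (117 + 123 = 240) plus the double crossovers (44).
RF(ts–c) = (240 + 44) / 1524 = 284/1524 = 0.1864 → 18.6 map units.

18.6 map units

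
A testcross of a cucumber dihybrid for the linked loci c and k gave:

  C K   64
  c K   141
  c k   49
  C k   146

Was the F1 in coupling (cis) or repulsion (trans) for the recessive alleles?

The two most frequent classes are C k (146) and c K (141); these are the parental (non-recombinant) types.
So the F1 carried C k on one chromosome and c K on the other — the recessive alleles are on opposite chromosomes (trans / repulsion).

trans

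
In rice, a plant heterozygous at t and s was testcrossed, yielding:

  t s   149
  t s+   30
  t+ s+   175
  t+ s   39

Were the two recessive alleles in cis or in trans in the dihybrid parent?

cis

The two most frequent classes are t+ s+ (175) and t s (149); these are the parental (non-recombinant) types.
So the F1 carried t+ s+ on one chromosome and t s on the other — the recessive alleles are on the same chromosome (cis / coupling).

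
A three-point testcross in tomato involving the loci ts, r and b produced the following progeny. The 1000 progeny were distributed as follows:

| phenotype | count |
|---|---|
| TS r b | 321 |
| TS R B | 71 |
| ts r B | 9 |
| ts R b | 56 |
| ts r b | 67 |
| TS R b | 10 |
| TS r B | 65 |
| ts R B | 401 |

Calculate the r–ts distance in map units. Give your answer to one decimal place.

The two most frequent reciprocal classes, TS r b and ts R B, are the parental types, so the F1 was TS r b / ts R B.
The two rarest classes, TS R b and ts r B, are the double crossovers. Comparing them with the parentals, only the r allele has switched, so r is the middle locus and the order is b – r – ts.
Crossovers in the r–ts interval produce the single-crossover classes ts r b and TS R B (67 + 71 = 138) plus the double crossovers (19).
RF(r–ts) = (138 + 19) / 1000 = 157/1000 = 0.1570 → 15.7 map units.

15.7 map units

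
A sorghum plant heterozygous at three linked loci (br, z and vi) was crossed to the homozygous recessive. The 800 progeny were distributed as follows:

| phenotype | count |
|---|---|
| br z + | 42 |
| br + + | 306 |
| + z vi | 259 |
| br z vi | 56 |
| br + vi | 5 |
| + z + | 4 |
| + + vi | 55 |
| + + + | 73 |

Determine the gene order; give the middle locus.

vi

The two most frequent reciprocal classes, + z vi and br + +, are the parental types, so the F1 was + z vi / br + +.
The two rarest classes, + z + and br + vi, are the double crossovers. Comparing them with the parentals, only the vi allele has switched, so vi is the middle locus and the order is z – vi – br.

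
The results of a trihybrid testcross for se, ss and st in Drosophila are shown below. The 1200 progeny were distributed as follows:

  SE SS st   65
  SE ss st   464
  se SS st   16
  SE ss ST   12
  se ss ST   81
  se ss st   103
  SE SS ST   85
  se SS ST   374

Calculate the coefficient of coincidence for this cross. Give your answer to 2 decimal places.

0.89

The two most frequent reciprocal classes, se SS ST and SE ss st, are the parental types, so the F1 was se SS ST / SE ss st.
The two rarest classes, se SS st and SE ss ST, are the double crossovers. Comparing them with the parentals, only the st allele has switched, so st is the middle locus and the order is se – st – ss.
se–st: (188 + 28)/1200 = 0.1800; st–ss: (146 + 28)/1200 = 0.1450.
Expected DCO frequency = 0.1800 × 0.1450 ≈ 0.02610; observed = 28/1200 ≈ 0.02333.
Coefficient of coincidence = 0.02333/0.02610 ≈ 0.89.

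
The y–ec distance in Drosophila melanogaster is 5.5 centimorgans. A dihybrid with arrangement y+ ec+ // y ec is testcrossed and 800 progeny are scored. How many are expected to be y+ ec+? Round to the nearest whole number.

378

A map distance of 5.5 centimorgans corresponds to a recombination frequency of 0.055.
The F1 is y+ ec+ / y ec, so y+ ec+ is a parental gamete class with expected frequency (1 − r)/2 = 0.945/2 = 0.4725.
Expected number = 0.4725 × 800 = 378.00 ≈ 378.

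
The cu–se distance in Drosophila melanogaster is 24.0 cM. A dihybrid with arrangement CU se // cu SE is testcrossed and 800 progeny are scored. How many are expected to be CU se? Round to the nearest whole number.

304

A map distance of 24.0 cM corresponds to a recombination frequency of 0.240.
The F1 is CU se / cu SE, so CU se is a parental gamete class with expected frequency (1 − r)/2 = 0.760/2 = 0.3800.
Expected number = 0.3800 × 800 = 304.00 ≈ 304.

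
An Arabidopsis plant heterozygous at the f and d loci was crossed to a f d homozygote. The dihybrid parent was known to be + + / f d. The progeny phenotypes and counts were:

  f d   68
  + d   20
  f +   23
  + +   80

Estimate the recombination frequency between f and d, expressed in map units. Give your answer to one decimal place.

22.5 map units

The recombinant classes are + d and f +: 20 + 23 = 43.
Recombination frequency = 43/191 = 0.2251 ≈ 22.5%, i.e. 22.5 map units.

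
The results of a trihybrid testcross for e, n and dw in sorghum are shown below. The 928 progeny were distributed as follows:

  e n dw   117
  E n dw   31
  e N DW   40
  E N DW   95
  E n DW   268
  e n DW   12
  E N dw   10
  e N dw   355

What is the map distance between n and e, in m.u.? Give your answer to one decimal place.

25.2 m.u.

The two most frequent reciprocal classes, E n DW and e N dw, are the parental types, so the F1 was E n DW / e N dw.
The two rarest classes, e n DW and E N dw, are the double crossovers. Comparing them with the parentals, only the e allele has switched, so e is the middle locus and the order is dw – e – n.
Crossovers in the e–n interval produce the single-crossover classes E N DW and e n dw (95 + 117 = 212) plus the double crossovers (22).
RF(e–n) = (212 + 22) / 928 = 234/928 = 0.2522 → 25.2 m.u.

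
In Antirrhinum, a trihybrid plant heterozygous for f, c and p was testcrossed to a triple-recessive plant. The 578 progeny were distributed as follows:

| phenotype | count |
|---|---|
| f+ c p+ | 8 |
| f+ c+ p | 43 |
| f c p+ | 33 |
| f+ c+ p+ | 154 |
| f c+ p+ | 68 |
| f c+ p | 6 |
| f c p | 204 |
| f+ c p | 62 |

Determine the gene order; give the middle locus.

c

The two most frequent reciprocal classes, f+ c+ p+ and f c p, are the parental types, so the F1 was f+ c+ p+ / f c p.
The two rarest classes, f+ c p+ and f c+ p, are the double crossovers. Comparing them with the parentals, only the c allele has switched, so c is the middle locus and the order is f – c – p.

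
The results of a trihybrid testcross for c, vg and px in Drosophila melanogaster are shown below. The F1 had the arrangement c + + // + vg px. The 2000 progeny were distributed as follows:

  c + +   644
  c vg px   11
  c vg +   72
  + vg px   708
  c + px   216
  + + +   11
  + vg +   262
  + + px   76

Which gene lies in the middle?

c

The two rarest classes, + + + and c vg px, are the double crossovers. Comparing them with the parentals, only the c allele has switched, so c is the middle locus and the order is vg – c – px.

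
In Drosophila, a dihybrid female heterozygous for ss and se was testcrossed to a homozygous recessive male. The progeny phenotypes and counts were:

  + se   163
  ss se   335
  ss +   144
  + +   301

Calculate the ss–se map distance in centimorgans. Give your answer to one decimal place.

32.6 centimorgans

The two most frequent classes, + + (301) and ss se (335), are the parental types, so the F1 was + + / ss se.
The recombinant classes are + se and ss +: 163 + 144 = 307.
Recombination frequency = 307/943 = 0.3256 ≈ 32.6%, i.e. 32.6 centimorgans.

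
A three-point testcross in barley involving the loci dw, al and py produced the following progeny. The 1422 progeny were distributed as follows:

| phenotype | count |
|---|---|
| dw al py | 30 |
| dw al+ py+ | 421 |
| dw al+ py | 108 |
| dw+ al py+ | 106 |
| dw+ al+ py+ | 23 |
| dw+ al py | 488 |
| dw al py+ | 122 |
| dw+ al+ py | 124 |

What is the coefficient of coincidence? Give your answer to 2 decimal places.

The two most frequent reciprocal classes, dw al+ py+ and dw+ al py, are the parental types, so the F1 was dw al+ py+ / dw+ al py.
The two rarest classes, dw+ al+ py+ and dw al py, are the double crossovers. Comparing them with the parentals, only the dw allele has switched, so dw is the middle locus and the order is al – dw – py.
al–dw: (246 + 53)/1422 = 0.2103; dw–py: (214 + 53)/1422 = 0.1878.
Expected DCO frequency = 0.2103 × 0.1878 ≈ 0.03949; observed = 53/1422 ≈ 0.03727.
Coefficient of coincidence = 0.03727/0.03949 ≈ 0.94.

0.94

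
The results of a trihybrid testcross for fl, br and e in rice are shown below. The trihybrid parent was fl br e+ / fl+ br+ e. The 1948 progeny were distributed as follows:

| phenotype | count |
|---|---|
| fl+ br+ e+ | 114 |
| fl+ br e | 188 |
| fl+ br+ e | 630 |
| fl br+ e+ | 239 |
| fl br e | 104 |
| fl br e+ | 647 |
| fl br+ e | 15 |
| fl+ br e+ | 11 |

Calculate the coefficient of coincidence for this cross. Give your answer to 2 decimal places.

0.46

The two rarest classes, fl+ br e+ and fl br+ e, are the double crossovers. Comparing them with the parentals, only the fl allele has switched, so fl is the middle locus and the order is e – fl – br.
e–fl: (218 + 26)/1948 = 0.1253; fl–br: (427 + 26)/1948 = 0.2325.
Expected DCO frequency = 0.1253 × 0.2325 ≈ 0.02913; observed = 26/1948 ≈ 0.01335.
Coefficient of coincidence = 0.01335/0.02913 ≈ 0.46.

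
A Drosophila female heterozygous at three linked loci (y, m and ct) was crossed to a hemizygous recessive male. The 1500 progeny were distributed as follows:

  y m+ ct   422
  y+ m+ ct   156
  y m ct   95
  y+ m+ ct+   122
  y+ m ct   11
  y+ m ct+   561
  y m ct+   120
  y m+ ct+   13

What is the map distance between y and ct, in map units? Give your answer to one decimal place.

The two most frequent reciprocal classes, y m+ ct and y+ m ct+, are the parental types, so the F1 was y m+ ct / y+ m ct+.
The two rarest classes, y m+ ct+ and y+ m ct, are the double crossovers. Comparing them with the parentals, only the ct allele has switched, so ct is the middle locus and the order is y – ct – m.
Crossovers in the y–ct interval produce the single-crossover classes y+ m+ ct and y m ct+ (156 + 120 = 276) plus the double crossovers (24).
RF(y–ct) = (276 + 24) / 1500 = 300/1500 = 0.2000 → 20.0 map units.

20.0 map units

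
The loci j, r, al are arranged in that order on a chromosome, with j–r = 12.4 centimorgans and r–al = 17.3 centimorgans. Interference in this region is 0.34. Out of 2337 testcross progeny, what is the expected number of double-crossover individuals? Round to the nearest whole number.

33

Map distances give recombination frequencies of 0.124 and 0.173 for the two intervals.
With interference 0.34 (so coincidence = 0.66), expected double-crossover frequency = 0.124 × 0.173 × 0.66 = 0.01416.
Expected number = 0.01416 × 2337 = 33.09 ≈ 33.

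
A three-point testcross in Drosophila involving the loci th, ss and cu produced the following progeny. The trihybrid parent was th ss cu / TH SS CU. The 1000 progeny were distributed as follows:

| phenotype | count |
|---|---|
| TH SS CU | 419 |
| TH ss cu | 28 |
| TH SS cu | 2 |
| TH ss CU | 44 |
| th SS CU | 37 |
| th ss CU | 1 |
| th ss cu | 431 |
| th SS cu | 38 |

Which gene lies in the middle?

cu

The two rarest classes, th ss CU and TH SS cu, are the double crossovers. Comparing them with the parentals, only the cu allele has switched, so cu is the middle locus and the order is ss – cu – th.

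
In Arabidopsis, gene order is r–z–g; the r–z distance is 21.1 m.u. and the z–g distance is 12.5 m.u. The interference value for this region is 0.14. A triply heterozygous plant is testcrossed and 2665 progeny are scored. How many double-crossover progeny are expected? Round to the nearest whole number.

60

Map distances give recombination frequencies of 0.211 and 0.125 for the two intervals.
With interference 0.14 (so coincidence = 0.86), expected double-crossover frequency = 0.211 × 0.125 × 0.86 = 0.02268.
Expected number = 0.02268 × 2665 = 60.45 ≈ 60.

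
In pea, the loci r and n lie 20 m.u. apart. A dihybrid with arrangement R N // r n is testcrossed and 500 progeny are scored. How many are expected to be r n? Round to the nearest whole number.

200

A map distance of 20 m.u. corresponds to a recombination frequency of 0.200.
The F1 is R N / r n, so r n is a parental gamete class with expected frequency (1 − r)/2 = 0.800/2 = 0.4000.
Expected number = 0.4000 × 500 = 200.00 ≈ 200.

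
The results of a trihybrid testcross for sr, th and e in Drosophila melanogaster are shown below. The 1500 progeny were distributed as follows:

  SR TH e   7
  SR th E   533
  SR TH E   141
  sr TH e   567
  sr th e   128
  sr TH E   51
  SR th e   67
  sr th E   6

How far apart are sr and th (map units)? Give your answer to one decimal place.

The two most frequent reciprocal classes, SR th E and sr TH e, are the parental types, so the F1 was SR th E / sr TH e.
The two rarest classes, sr th E and SR TH e, are the double crossovers. Comparing them with the parentals, only the sr allele has switched, so sr is the middle locus and the order is th – sr – e.
Crossovers in the th–sr interval produce the single-crossover classes SR TH E and sr th e (141 + 128 = 269) plus the double crossovers (13).
RF(th–sr) = (269 + 13) / 1500 = 282/1500 = 0.1880 → 18.8 map units.

18.8 map units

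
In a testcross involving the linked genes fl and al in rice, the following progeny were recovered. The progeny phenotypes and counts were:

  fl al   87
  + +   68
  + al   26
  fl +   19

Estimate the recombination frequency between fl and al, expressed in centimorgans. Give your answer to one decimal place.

The two most frequent classes, + + (68) and fl al (87), are the parental types, so the F1 was + + / fl al.
The recombinant classes are + al and fl +: 26 + 19 = 45.
Recombination frequency = 45/200 = 0.2250 ≈ 22.5%, i.e. 22.5 centimorgans.

22.5 centimorgans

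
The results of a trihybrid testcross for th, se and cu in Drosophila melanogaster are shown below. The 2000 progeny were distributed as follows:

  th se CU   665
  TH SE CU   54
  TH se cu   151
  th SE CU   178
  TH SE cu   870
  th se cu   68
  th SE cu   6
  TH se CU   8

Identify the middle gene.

th

The two most frequent reciprocal classes, TH SE cu and th se CU, are the parental types, so the F1 was TH SE cu / th se CU.
The two rarest classes, th SE cu and TH se CU, are the double crossovers. Comparing them with the parentals, only the th allele has switched, so th is the middle locus and the order is se – th – cu.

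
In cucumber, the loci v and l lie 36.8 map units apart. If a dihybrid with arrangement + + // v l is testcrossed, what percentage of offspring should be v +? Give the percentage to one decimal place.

18.4%

A map distance of 36.8 map units corresponds to a recombination frequency of 0.368.
The F1 is + + / v l, so v + is a recombinant gamete class with expected frequency r/2 = 0.368/2 = 0.1840.
That is 0.1840 = 18.4% of the progeny.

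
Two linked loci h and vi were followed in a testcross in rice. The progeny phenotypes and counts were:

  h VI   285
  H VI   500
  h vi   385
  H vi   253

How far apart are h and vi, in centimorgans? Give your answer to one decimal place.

37.8 centimorgans

The two most frequent classes, H VI (500) and h vi (385), are the parental types, so the F1 was H VI / h vi.
The recombinant classes are H vi and h VI: 253 + 285 = 538.
Recombination frequency = 538/1423 = 0.3781 ≈ 37.8%, i.e. 37.8 centimorgans.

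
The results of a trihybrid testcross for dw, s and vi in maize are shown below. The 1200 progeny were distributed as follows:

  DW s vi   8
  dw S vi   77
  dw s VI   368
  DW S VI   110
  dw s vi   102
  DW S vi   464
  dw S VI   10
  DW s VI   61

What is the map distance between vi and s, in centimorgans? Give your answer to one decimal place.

19.2 centimorgans

The two most frequent reciprocal classes, DW S vi and dw s VI, are the parental types, so the F1 was DW S vi / dw s VI.
The two rarest classes, DW s vi and dw S VI, are the double crossovers. Comparing them with the parentals, only the s allele has switched, so s is the middle locus and the order is dw – s – vi.
Crossovers in the s–vi interval produce the single-crossover classes DW S VI and dw s vi (110 + 102 = 212) plus the double crossovers (18).
RF(s–vi) = (212 + 18) / 1200 = 230/1200 = 0.1917 → 19.2 centimorgans.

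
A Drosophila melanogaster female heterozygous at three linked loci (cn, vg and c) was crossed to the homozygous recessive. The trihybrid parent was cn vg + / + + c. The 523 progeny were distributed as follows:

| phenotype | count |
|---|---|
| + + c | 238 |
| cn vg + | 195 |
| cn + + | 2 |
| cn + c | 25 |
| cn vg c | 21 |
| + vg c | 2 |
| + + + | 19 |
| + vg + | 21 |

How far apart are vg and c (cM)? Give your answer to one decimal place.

8.4 cM

The two rarest classes, cn + + and + vg c, are the double crossovers. Comparing them with the parentals, only the vg allele has switched, so vg is the middle locus and the order is c – vg – cn.
Crossovers in the c–vg interval produce the single-crossover classes cn vg c and + + + (21 + 19 = 40) plus the double crossovers (4).
RF(c–vg) = (40 + 4) / 523 = 44/523 = 0.0841 → 8.4 cM.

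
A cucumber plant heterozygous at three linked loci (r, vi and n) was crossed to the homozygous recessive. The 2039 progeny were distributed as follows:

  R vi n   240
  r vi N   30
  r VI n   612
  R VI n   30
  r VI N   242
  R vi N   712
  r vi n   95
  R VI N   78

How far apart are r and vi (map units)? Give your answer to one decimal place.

The two most frequent reciprocal classes, R vi N and r VI n, are the parental types, so the F1 was R vi N / r VI n.
The two rarest classes, r vi N and R VI n, are the double crossovers. Comparing them with the parentals, only the r allele has switched, so r is the middle locus and the order is n – r – vi.
Crossovers in the r–vi interval produce the single-crossover classes R VI N and r vi n (78 + 95 = 173) plus the double crossovers (60).
RF(r–vi) = (173 + 60) / 2039 = 233/2039 = 0.1143 → 11.4 map units.

11.4 map units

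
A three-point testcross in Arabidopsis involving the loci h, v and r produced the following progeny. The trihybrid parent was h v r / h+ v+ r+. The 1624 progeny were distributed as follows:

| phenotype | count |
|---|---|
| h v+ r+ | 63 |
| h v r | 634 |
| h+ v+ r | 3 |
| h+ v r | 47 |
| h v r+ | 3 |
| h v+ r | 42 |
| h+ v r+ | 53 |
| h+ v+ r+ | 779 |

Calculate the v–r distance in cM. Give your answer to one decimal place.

The two rarest classes, h v r+ and h+ v+ r, are the double crossovers. Comparing them with the parentals, only the r allele has switched, so r is the middle locus and the order is v – r – h.
Crossovers in the v–r interval produce the single-crossover classes h v+ r and h+ v r+ (42 + 53 = 95) plus the double crossovers (6).
RF(v–r) = (95 + 6) / 1624 = 101/1624 = 0.0622 → 6.2 cM.

6.2 cM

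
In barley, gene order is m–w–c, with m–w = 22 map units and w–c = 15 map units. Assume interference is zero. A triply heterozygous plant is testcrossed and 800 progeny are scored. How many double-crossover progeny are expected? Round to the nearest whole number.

Map distances give recombination frequencies of 0.220 and 0.150 for the two intervals.
With no interference, expected double-crossover frequency = 0.220 × 0.150 = 0.03300.
Expected number = 0.03300 × 800 = 26.40 ≈ 26.

26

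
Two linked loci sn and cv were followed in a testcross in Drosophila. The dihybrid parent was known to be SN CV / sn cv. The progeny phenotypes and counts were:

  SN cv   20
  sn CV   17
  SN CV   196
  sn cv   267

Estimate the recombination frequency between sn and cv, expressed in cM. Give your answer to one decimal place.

7.4 cM

The recombinant classes are SN cv and sn CV: 20 + 17 = 37.
Recombination frequency = 37/500 = 0.0740 ≈ 7.4%, i.e. 7.4 cM.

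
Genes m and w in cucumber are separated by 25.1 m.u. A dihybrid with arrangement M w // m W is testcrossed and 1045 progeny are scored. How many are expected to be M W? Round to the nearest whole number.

A map distance of 25.1 m.u. corresponds to a recombination frequency of 0.251.
The F1 is M w / m W, so M W is a recombinant gamete class with expected frequency r/2 = 0.251/2 = 0.1255.
Expected number = 0.1255 × 1045 = 131.15 ≈ 131.

131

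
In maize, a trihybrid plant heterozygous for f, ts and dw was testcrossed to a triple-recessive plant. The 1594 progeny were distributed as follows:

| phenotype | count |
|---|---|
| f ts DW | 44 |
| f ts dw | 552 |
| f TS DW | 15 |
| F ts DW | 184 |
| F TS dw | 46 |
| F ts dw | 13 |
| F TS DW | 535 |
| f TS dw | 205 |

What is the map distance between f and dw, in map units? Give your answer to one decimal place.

The two most frequent reciprocal classes, F TS DW and f ts dw, are the parental types, so the F1 was F TS DW / f ts dw.
The two rarest classes, f TS DW and F ts dw, are the double crossovers. Comparing them with the parentals, only the f allele has switched, so f is the middle locus and the order is ts – f – dw.
Crossovers in the f–dw interval produce the single-crossover classes F TS dw and f ts DW (46 + 44 = 90) plus the double crossovers (28).
RF(f–dw) = (90 + 28) / 1594 = 118/1594 = 0.0740 → 7.4 map units.

7.4 map units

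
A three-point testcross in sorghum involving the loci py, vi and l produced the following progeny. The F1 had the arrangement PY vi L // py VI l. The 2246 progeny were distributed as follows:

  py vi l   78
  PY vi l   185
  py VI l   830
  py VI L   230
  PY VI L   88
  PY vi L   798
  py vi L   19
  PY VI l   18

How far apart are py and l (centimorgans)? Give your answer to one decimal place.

20.1 centimorgans

The two rarest classes, py vi L and PY VI l, are the double crossovers. Comparing them with the parentals, only the py allele has switched, so py is the middle locus and the order is vi – py – l.
Crossovers in the py–l interval produce the single-crossover classes PY vi l and py VI L (185 + 230 = 415) plus the double crossovers (37).
RF(py–l) = (415 + 37) / 2246 = 452/2246 = 0.2012 → 20.1 centimorgans.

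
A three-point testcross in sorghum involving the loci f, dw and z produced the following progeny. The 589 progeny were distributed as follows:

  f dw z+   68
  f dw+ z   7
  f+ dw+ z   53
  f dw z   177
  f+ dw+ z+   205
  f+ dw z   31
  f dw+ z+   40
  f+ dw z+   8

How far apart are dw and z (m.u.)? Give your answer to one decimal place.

23.1 m.u.

The two most frequent reciprocal classes, f dw z and f+ dw+ z+, are the parental types, so the F1 was f dw z / f+ dw+ z+.
The two rarest classes, f dw+ z and f+ dw z+, are the double crossovers. Comparing them with the parentals, only the dw allele has switched, so dw is the middle locus and the order is f – dw – z.
Crossovers in the dw–z interval produce the single-crossover classes f dw z+ and f+ dw+ z (68 + 53 = 121) plus the double crossovers (15).
RF(dw–z) = (121 + 15) / 589 = 136/589 = 0.2309 → 23.1 m.u.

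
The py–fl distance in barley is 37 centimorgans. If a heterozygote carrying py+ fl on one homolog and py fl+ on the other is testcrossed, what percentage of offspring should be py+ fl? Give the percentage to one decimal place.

A map distance of 37 centimorgans corresponds to a recombination frequency of 0.370.
The F1 is py+ fl / py fl+, so py+ fl is a parental gamete class with expected frequency (1 − r)/2 = 0.630/2 = 0.3150.
That is 0.3150 = 31.5% of the progeny.

31.5%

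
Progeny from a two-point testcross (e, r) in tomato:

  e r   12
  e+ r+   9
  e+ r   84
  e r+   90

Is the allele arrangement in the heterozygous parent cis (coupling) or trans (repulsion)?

trans

The two most frequent classes are e+ r (84) and e r+ (90); these are the parental (non-recombinant) types.
So the F1 carried e+ r on one chromosome and e r+ on the other — the recessive alleles are on opposite chromosomes (trans / repulsion).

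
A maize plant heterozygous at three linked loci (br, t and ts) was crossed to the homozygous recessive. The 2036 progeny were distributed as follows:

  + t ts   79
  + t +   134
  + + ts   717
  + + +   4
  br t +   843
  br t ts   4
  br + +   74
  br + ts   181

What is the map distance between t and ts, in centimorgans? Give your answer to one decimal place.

The two most frequent reciprocal classes, + + ts and br t +, are the parental types, so the F1 was + + ts / br t +.
The two rarest classes, + + + and br t ts, are the double crossovers. Comparing them with the parentals, only the ts allele has switched, so ts is the middle locus and the order is t – ts – br.
Crossovers in the t–ts interval produce the single-crossover classes + t ts and br + + (79 + 74 = 153) plus the double crossovers (8).
RF(t–ts) = (153 + 8) / 2036 = 161/2036 = 0.0791 → 7.9 centimorgans.

7.9 centimorgans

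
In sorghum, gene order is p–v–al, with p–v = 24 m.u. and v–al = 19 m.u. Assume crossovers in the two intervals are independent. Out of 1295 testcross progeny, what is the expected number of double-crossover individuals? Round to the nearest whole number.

Map distances give recombination frequencies of 0.240 and 0.190 for the two intervals.
With no interference, expected double-crossover frequency = 0.240 × 0.190 = 0.04560.
Expected number = 0.04560 × 1295 = 59.05 ≈ 59.

59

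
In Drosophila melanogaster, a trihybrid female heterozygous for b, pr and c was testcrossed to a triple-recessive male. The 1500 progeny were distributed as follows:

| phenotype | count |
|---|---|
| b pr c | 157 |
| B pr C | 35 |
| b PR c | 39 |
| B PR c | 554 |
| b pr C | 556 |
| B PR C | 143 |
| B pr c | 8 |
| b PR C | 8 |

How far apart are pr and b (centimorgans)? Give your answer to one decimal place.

The two most frequent reciprocal classes, B PR c and b pr C, are the parental types, so the F1 was B PR c / b pr C.
The two rarest classes, B pr c and b PR C, are the double crossovers. Comparing them with the parentals, only the pr allele has switched, so pr is the middle locus and the order is c – pr – b.
Crossovers in the pr–b interval produce the single-crossover classes b PR c and B pr C (39 + 35 = 74) plus the double crossovers (16).
RF(pr–b) = (74 + 16) / 1500 = 90/1500 = 0.0600 → 6.0 centimorgans.

6.0 centimorgans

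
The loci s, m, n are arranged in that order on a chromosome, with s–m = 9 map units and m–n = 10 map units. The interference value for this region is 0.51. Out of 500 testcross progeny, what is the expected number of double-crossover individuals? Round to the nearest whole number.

Map distances give recombination frequencies of 0.090 and 0.100 for the two intervals.
With interference 0.51 (so coincidence = 0.49), expected double-crossover frequency = 0.090 × 0.100 × 0.49 = 0.00441.
Expected number = 0.00441 × 500 = 2.21 ≈ 2.

2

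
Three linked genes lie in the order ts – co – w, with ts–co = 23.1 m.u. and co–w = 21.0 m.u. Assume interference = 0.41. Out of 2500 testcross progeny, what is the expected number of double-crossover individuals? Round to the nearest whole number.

72

Map distances give recombination frequencies of 0.231 and 0.210 for the two intervals.
With interference 0.41 (so coincidence = 0.59), expected double-crossover frequency = 0.231 × 0.210 × 0.59 = 0.02862.
Expected number = 0.02862 × 2500 = 71.55 ≈ 72.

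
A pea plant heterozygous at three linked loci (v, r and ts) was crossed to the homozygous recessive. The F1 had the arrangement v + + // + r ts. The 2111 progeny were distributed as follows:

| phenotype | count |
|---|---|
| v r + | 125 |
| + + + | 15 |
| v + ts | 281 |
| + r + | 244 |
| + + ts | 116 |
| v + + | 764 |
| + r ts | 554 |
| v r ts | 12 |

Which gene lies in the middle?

The two rarest classes, + + + and v r ts, are the double crossovers. Comparing them with the parentals, only the v allele has switched, so v is the middle locus and the order is r – v – ts.

v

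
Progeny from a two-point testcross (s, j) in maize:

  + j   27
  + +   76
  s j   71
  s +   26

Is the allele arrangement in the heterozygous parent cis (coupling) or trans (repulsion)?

The two most frequent classes are + + (76) and s j (71); these are the parental (non-recombinant) types.
So the F1 carried + + on one chromosome and s j on the other — the recessive alleles are on the same chromosome (cis / coupling).

cis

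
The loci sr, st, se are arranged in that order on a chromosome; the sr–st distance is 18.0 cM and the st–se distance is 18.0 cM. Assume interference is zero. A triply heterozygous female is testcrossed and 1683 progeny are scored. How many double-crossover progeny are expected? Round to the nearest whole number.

55

Map distances give recombination frequencies of 0.180 and 0.180 for the two intervals.
With no interference, expected double-crossover frequency = 0.180 × 0.180 = 0.03240.
Expected number = 0.03240 × 1683 = 54.53 ≈ 55.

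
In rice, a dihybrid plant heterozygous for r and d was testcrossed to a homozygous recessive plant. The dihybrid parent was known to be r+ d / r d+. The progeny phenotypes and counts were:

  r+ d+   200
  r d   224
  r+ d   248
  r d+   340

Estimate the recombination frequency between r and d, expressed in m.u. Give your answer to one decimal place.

The recombinant classes are r+ d+ and r d: 200 + 224 = 424.
Recombination frequency = 424/1012 = 0.4190 ≈ 41.9%, i.e. 41.9 m.u.

41.9 m.u.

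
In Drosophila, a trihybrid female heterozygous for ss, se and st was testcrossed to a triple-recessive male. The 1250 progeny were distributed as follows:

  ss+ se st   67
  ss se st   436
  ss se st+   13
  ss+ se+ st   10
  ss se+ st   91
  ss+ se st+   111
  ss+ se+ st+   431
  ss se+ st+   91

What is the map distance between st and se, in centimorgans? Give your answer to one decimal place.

18.0 centimorgans

The two most frequent reciprocal classes, ss+ se+ st+ and ss se st, are the parental types, so the F1 was ss+ se+ st+ / ss se st.
The two rarest classes, ss+ se+ st and ss se st+, are the double crossovers. Comparing them with the parentals, only the st allele has switched, so st is the middle locus and the order is se – st – ss.
Crossovers in the se–st interval produce the single-crossover classes ss+ se st+ and ss se+ st (111 + 91 = 202) plus the double crossovers (23).
RF(se–st) = (202 + 23) / 1250 = 225/1250 = 0.1800 → 18.0 centimorgans.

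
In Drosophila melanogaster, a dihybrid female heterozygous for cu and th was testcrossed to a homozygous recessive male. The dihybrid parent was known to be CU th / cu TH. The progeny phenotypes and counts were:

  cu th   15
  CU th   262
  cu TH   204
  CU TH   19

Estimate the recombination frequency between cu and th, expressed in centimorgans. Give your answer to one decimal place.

The recombinant classes are CU TH and cu th: 19 + 15 = 34.
Recombination frequency = 34/500 = 0.0680 ≈ 6.8%, i.e. 6.8 centimorgans.

6.8 centimorgans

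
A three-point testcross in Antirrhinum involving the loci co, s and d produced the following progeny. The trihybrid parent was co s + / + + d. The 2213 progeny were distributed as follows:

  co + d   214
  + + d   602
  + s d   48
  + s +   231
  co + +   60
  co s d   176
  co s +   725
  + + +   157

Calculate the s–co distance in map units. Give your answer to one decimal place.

25.0 map units

The two rarest classes, co + + and + s d, are the double crossovers. Comparing them with the parentals, only the s allele has switched, so s is the middle locus and the order is d – s – co.
Crossovers in the s–co interval produce the single-crossover classes + s + and co + d (231 + 214 = 445) plus the double crossovers (108).
RF(s–co) = (445 + 108) / 2213 = 553/2213 = 0.2499 → 25.0 map units.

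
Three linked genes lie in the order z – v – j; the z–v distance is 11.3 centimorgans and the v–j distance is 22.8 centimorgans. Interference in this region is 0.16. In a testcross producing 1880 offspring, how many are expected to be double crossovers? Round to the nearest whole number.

41

Map distances give recombination frequencies of 0.113 and 0.228 for the two intervals.
With interference 0.16 (so coincidence = 0.84), expected double-crossover frequency = 0.113 × 0.228 × 0.84 = 0.02164.
Expected number = 0.02164 × 1880 = 40.69 ≈ 41.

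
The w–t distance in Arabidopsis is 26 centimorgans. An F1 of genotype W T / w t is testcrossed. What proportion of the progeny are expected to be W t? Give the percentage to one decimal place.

A map distance of 26 centimorgans corresponds to a recombination frequency of 0.260.
The F1 is W T / w t, so W t is a recombinant gamete class with expected frequency r/2 = 0.260/2 = 0.1300.
That is 0.1300 = 13.0% of the progeny.

13.0%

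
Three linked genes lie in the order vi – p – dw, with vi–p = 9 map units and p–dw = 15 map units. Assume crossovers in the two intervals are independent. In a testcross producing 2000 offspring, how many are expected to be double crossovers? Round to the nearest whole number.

Map distances give recombination frequencies of 0.090 and 0.150 for the two intervals.
With no interference, expected double-crossover frequency = 0.090 × 0.150 = 0.01350.
Expected number = 0.01350 × 2000 = 27.00 ≈ 27.

27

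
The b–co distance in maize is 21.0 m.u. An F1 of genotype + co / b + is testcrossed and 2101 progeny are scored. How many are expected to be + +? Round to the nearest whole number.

A map distance of 21.0 m.u. corresponds to a recombination frequency of 0.210.
The F1 is + co / b +, so + + is a recombinant gamete class with expected frequency r/2 = 0.210/2 = 0.1050.
Expected number = 0.1050 × 2101 = 220.60 ≈ 221.

221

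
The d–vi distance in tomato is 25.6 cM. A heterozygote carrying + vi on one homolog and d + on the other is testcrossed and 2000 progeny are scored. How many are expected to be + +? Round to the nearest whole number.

256

A map distance of 25.6 cM corresponds to a recombination frequency of 0.256.
The F1 is + vi / d +, so + + is a recombinant gamete class with expected frequency r/2 = 0.256/2 = 0.1280.
Expected number = 0.1280 × 2000 = 256.00 ≈ 256.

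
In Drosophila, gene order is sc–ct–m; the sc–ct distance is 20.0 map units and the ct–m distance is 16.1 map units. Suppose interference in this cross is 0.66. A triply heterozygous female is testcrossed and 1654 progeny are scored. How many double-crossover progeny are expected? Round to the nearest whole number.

18

Map distances give recombination frequencies of 0.200 and 0.161 for the two intervals.
With interference 0.66 (so coincidence = 0.34), expected double-crossover frequency = 0.200 × 0.161 × 0.34 = 0.01095.
Expected number = 0.01095 × 1654 = 18.11 ≈ 18.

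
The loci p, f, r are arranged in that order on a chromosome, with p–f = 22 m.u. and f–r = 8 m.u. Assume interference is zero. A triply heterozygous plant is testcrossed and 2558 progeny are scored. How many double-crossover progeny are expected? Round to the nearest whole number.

45

Map distances give recombination frequencies of 0.220 and 0.080 for the two intervals.
With no interference, expected double-crossover frequency = 0.220 × 0.080 = 0.01760.
Expected number = 0.01760 × 2558 = 45.02 ≈ 45.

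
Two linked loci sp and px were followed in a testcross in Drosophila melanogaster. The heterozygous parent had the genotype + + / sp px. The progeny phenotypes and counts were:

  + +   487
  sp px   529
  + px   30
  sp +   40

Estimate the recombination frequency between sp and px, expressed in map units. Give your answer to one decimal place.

The recombinant classes are + px and sp +: 30 + 40 = 70.
Recombination frequency = 70/1086 = 0.0645 ≈ 6.4%, i.e. 6.4 map units.

6.4 map units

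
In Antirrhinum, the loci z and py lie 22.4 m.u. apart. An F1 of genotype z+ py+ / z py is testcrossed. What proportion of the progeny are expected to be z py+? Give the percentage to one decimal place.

A map distance of 22.4 m.u. corresponds to a recombination frequency of 0.224.
The F1 is z+ py+ / z py, so z py+ is a recombinant gamete class with expected frequency r/2 = 0.224/2 = 0.1120.
That is 0.1120 = 11.2% of the progeny.

11.2%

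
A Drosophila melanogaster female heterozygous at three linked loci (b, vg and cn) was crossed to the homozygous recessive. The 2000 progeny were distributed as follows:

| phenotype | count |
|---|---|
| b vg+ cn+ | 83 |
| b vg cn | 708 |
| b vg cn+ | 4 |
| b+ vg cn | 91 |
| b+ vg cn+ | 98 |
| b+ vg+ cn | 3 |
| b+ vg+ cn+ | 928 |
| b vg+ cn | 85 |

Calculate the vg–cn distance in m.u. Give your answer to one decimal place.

9.5 m.u.

The two most frequent reciprocal classes, b vg cn and b+ vg+ cn+, are the parental types, so the F1 was b vg cn / b+ vg+ cn+.
The two rarest classes, b vg cn+ and b+ vg+ cn, are the double crossovers. Comparing them with the parentals, only the cn allele has switched, so cn is the middle locus and the order is vg – cn – b.
Crossovers in the vg–cn interval produce the single-crossover classes b vg+ cn and b+ vg cn+ (85 + 98 = 183) plus the double crossovers (7).
RF(vg–cn) = (183 + 7) / 2000 = 190/2000 = 0.0950 → 9.5 m.u.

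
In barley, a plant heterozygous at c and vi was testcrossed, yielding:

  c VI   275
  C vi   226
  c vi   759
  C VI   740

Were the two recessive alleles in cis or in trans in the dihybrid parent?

cis

The two most frequent classes are C VI (740) and c vi (759); these are the parental (non-recombinant) types.
So the F1 carried C VI on one chromosome and c vi on the other — the recessive alleles are on the same chromosome (cis / coupling).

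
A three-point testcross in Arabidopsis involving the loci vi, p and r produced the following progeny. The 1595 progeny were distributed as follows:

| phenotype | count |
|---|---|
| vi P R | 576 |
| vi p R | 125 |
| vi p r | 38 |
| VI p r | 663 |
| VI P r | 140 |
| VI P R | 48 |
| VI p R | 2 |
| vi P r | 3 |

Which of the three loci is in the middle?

The two most frequent reciprocal classes, VI p r and vi P R, are the parental types, so the F1 was VI p r / vi P R.
The two rarest classes, VI p R and vi P r, are the double crossovers. Comparing them with the parentals, only the r allele has switched, so r is the middle locus and the order is p – r – vi.

r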